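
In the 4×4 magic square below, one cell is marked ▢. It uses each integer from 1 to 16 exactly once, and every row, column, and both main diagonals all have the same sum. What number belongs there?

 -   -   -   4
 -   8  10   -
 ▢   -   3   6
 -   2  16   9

The entries are 1 through 16, which sum to 136, so each line sums to 136/4 = 34.
Row 4 needs 34; the known cells sum to 27, so (4,1) = 7.
Column 3: 10 + 3 + 16 + ? = 34, so (1,3) = 5.
The remaining cell in column 4 is (2,4) = 34 − 19 = 15.
From main diagonal, 34 − (8 + 3 + 9) gives (1,1) = 14.
From anti-diagonal, 34 − (4 + 10 + 7) gives (3,2) = 13.
Row 1 must total 34; the given cells sum to 23, so (1,2) = 11.
The remaining cell in row 2 is (2,1) = 34 − 33 = 1.
Row 3 needs 34; the known cells sum to 22, so (3,1) = 12.

12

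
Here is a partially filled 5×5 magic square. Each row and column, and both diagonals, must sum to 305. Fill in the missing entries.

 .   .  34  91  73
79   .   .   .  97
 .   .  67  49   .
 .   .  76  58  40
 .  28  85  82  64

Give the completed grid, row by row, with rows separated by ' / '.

55 52 34 91 73 / 79 61 43 25 97 / 88 70 67 49 31 / 37 94 76 58 40 / 46 28 85 82 64

Using row 5: 28 + 85 + 82 + 64 + ? → (5,1) = 305 − 259 = 46.
Column 3: 34 + 67 + 76 + 85 + ? = 305, so (2,3) = 43.
The remaining cell in column 4 is (2,4) = 305 − 280 = 25.
The remaining cell in column 5 is (3,5) = 305 − 274 = 31.
Using anti-diagonal: 73 + 25 + 67 + 46 + ? → (4,2) = 305 − 211 = 94.
Row 2: 79 + 43 + 25 + 97 + ? = 305, so (2,2) = 61.
Row 4 needs 305; the known cells sum to 268, so (4,1) = 37.
From main diagonal, 305 − (61 + 67 + 58 + 64) gives (1,1) = 55.
Row 1: 55 + 34 + 91 + 73 + ? = 305, so (1,2) = 52.
The remaining cell in column 1 is (3,1) = 305 − 217 = 88.
From column 2, 305 − (52 + 61 + 94 + 28) gives (3,2) = 70.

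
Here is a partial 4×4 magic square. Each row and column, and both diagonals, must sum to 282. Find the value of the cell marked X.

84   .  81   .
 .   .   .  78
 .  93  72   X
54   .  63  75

Row 4 needs 282; the known cells sum to 192, so (4,2) = 90.
Column 3: 81 + 72 + 63 + ? = 282, so (2,3) = 66.
Main diagonal: 84 + 72 + 75 + ? = 282, so (2,2) = 51.
The remaining cell in anti-diagonal is (1,4) = 282 − 213 = 69.
Row 1: 84 + 81 + 69 + ? = 282, so (1,2) = 48.
Row 2 needs 282; the known cells sum to 195, so (2,1) = 87.
The remaining cell in column 1 is (3,1) = 282 − 225 = 57.
Using column 4: 69 + 78 + 75 + ? → (3,4) = 282 − 222 = 60.

60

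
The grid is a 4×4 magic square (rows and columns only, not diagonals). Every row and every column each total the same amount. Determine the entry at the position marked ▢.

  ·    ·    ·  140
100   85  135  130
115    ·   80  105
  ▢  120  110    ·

Row 2 is complete and sums to 450; that is the magic constant.
From row 3, 450 − (115 + 80 + 105) gives (3,2) = 150.
From column 2, 450 − (85 + 150 + 120) gives (1,2) = 95.
Column 3 needs 450; the known cells sum to 325, so (1,3) = 125.
Column 4 must total 450; the given cells sum to 375, so (4,4) = 75.
From row 1, 450 − (95 + 125 + 140) gives (1,1) = 90.
Using row 4: 120 + 110 + 75 + ? → (4,1) = 450 − 305 = 145.

145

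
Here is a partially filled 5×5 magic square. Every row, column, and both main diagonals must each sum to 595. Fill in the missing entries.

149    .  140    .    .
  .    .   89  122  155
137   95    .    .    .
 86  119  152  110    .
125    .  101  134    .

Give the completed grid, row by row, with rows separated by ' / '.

From row 4, 595 − (86 + 119 + 152 + 110) gives (4,5) = 128.
Column 1 needs 595; the known cells sum to 497, so (2,1) = 98.
Column 3 must total 595; the given cells sum to 482, so (3,3) = 113.
Anti-diagonal must total 595; the given cells sum to 479, so (1,5) = 116.
From row 2, 595 − (98 + 89 + 122 + 155) gives (2,2) = 131.
Main diagonal needs 595; the known cells sum to 503, so (5,5) = 92.
Row 5: 125 + 101 + 134 + 92 + ? = 595, so (5,2) = 143.
Column 2 must total 595; the given cells sum to 488, so (1,2) = 107.
The remaining cell in column 5 is (3,5) = 595 − 491 = 104.
From row 1, 595 − (149 + 107 + 140 + 116) gives (1,4) = 83.
Row 3: 137 + 95 + 113 + 104 + ? = 595, so (3,4) = 146.

149 107 140 83 116 / 98 131 89 122 155 / 137 95 113 146 104 / 86 119 152 110 128 / 125 143 101 134 92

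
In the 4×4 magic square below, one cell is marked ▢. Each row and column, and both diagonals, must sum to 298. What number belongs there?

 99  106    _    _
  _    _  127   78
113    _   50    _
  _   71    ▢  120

85

Main diagonal must total 298; the given cells sum to 269, so (2,2) = 29.
The remaining cell in row 2 is (2,1) = 298 − 234 = 64.
Column 1 needs 298; the known cells sum to 276, so (4,1) = 22.
From column 2, 298 − (106 + 29 + 71) gives (3,2) = 92.
Using anti-diagonal: 127 + 92 + 22 + ? → (1,4) = 298 − 241 = 57.
Row 1 needs 298; the known cells sum to 262, so (1,3) = 36.
The remaining cell in row 3 is (3,4) = 298 − 255 = 43.
From row 4, 298 − (22 + 71 + 120) gives (4,3) = 85.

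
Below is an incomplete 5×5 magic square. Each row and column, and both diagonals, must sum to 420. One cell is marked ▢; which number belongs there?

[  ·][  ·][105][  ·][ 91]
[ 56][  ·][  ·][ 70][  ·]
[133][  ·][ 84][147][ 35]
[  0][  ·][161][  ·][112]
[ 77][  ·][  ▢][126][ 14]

Row 3 needs 420; the known cells sum to 399, so (3,2) = 21.
Column 1 must total 420; the given cells sum to 266, so (1,1) = 154.
Column 5 must total 420; the given cells sum to 252, so (2,5) = 168.
The remaining cell in anti-diagonal is (4,2) = 420 − 322 = 98.
The remaining cell in row 4 is (4,4) = 420 − 371 = 49.
Column 4: 70 + 147 + 49 + 126 + ? = 420, so (1,4) = 28.
Main diagonal needs 420; the known cells sum to 301, so (2,2) = 119.
Row 1 must total 420; the given cells sum to 378, so (1,2) = 42.
Row 2: 56 + 119 + 70 + 168 + ? = 420, so (2,3) = 7.
The remaining cell in column 2 is (5,2) = 420 − 280 = 140.
Column 3: 105 + 7 + 84 + 161 + ? = 420, so (5,3) = 63.

63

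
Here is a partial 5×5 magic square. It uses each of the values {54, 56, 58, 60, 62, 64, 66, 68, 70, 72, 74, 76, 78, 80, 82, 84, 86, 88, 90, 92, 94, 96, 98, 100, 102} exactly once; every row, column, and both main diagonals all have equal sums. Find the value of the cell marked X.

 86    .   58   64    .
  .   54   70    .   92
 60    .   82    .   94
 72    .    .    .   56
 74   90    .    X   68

The 25 entries sum to 1950, so each line sums to 1950/5 = 390.
Column 1: 86 + 60 + 72 + 74 + ? = 390, so (2,1) = 98.
Column 5 must total 390; the given cells sum to 310, so (1,5) = 80.
Main diagonal must total 390; the given cells sum to 290, so (4,4) = 100.
From row 1, 390 − (86 + 58 + 64 + 80) gives (1,2) = 102.
Row 2: 98 + 54 + 70 + 92 + ? = 390, so (2,4) = 76.
Anti-diagonal needs 390; the known cells sum to 312, so (4,2) = 78.
Row 4 needs 390; the known cells sum to 306, so (4,3) = 84.
From column 2, 390 − (102 + 54 + 78 + 90) gives (3,2) = 66.
Column 3: 58 + 70 + 82 + 84 + ? = 390, so (5,3) = 96.
The remaining cell in row 3 is (3,4) = 390 − 302 = 88.
Row 5: 74 + 90 + 96 + 68 + ? = 390, so (5,4) = 62.

62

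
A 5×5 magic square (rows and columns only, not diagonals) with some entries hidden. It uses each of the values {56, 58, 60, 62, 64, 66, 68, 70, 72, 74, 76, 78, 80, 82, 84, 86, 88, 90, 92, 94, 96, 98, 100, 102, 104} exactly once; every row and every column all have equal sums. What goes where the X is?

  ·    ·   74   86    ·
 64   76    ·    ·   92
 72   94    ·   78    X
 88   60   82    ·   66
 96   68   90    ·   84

The 25 entries sum to 2000, so each line sums to 2000/5 = 400.
Row 4 needs 400; the known cells sum to 296, so (4,4) = 104.
Row 5 must total 400; the given cells sum to 338, so (5,4) = 62.
Column 1: 64 + 72 + 88 + 96 + ? = 400, so (1,1) = 80.
The remaining cell in column 2 is (1,2) = 400 − 298 = 102.
Column 4: 86 + 78 + 104 + 62 + ? = 400, so (2,4) = 70.
The remaining cell in row 1 is (1,5) = 400 − 342 = 58.
From row 2, 400 − (64 + 76 + 70 + 92) gives (2,3) = 98.
Column 3 must total 400; the given cells sum to 344, so (3,3) = 56.
Column 5 must total 400; the given cells sum to 300, so (3,5) = 100.

100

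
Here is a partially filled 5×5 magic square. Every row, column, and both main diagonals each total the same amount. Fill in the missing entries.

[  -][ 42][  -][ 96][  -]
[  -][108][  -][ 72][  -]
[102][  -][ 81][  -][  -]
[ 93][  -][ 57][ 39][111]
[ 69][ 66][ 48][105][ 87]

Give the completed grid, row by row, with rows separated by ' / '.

Row 5 is already complete: 69 + 66 + 48 + 105 + 87 = 375, so that is the magic constant.
From row 4, 375 − (93 + 57 + 39 + 111) gives (4,2) = 75.
From column 2, 375 − (42 + 108 + 75 + 66) gives (3,2) = 84.
The remaining cell in column 4 is (3,4) = 375 − 312 = 63.
Using main diagonal: 108 + 81 + 39 + 87 + ? → (1,1) = 375 − 315 = 60.
Anti-diagonal: 72 + 81 + 75 + 69 + ? = 375, so (1,5) = 78.
Row 1 must total 375; the given cells sum to 276, so (1,3) = 99.
Using row 3: 102 + 84 + 81 + 63 + ? → (3,5) = 375 − 330 = 45.
From column 1, 375 − (60 + 102 + 93 + 69) gives (2,1) = 51.
Column 3 needs 375; the known cells sum to 285, so (2,3) = 90.
The remaining cell in column 5 is (2,5) = 375 − 321 = 54.

60 42 99 96 78 / 51 108 90 72 54 / 102 84 81 63 45 / 93 75 57 39 111 / 69 66 48 105 87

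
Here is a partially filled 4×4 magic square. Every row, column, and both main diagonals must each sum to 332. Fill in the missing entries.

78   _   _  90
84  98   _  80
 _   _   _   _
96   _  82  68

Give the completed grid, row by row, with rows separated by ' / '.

The remaining cell in row 2 is (2,3) = 332 − 262 = 70.
Row 4: 96 + 82 + 68 + ? = 332, so (4,2) = 86.
Column 1 must total 332; the given cells sum to 258, so (3,1) = 74.
From column 4, 332 − (90 + 80 + 68) gives (3,4) = 94.
Main diagonal must total 332; the given cells sum to 244, so (3,3) = 88.
Anti-diagonal needs 332; the known cells sum to 256, so (3,2) = 76.
From column 2, 332 − (98 + 76 + 86) gives (1,2) = 72.
Column 3: 70 + 88 + 82 + ? = 332, so (1,3) = 92.

78 72 92 90 / 84 98 70 80 / 74 76 88 94 / 96 86 82 68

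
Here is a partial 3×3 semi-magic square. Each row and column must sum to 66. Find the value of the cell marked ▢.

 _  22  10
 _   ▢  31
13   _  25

16

From row 1, 66 − (22 + 10) gives (1,1) = 34.
Using row 3: 13 + 25 + ? → (3,2) = 66 − 38 = 28.
Using column 1: 34 + 13 + ? → (2,1) = 66 − 47 = 19.
From column 2, 66 − (22 + 28) gives (2,2) = 16.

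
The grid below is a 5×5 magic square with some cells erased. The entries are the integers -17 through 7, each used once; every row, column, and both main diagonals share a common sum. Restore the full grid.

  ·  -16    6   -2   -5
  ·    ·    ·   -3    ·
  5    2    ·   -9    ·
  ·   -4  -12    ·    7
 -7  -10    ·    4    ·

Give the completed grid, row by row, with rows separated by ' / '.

The entries are -17 through 7, which sum to -125, so each line sums to -125/5 = -25.
The remaining cell in row 1 is (1,1) = -25 − (-17) = -8.
Column 2: -16 + 2 + (-4) + (-10) + ? = -25, so (2,2) = 3.
Column 4: -2 + (-3) + (-9) + 4 + ? = -25, so (4,4) = -15.
Anti-diagonal needs -25; the known cells sum to -19, so (3,3) = -6.
Row 3 must total -25; the given cells sum to -8, so (3,5) = -17.
The remaining cell in row 4 is (4,1) = -25 − (-24) = -1.
Column 1 must total -25; the given cells sum to -11, so (2,1) = -14.
Main diagonal: -8 + 3 + (-6) + (-15) + ? = -25, so (5,5) = 1.
From row 5, -25 − (-7 + (-10) + 4 + 1) gives (5,3) = -13.
From column 3, -25 − (6 + (-6) + (-12) + (-13)) gives (2,3) = 0.
From column 5, -25 − (-5 + (-17) + 7 + 1) gives (2,5) = -11.

-8 -16 6 -2 -5 / -14 3 0 -3 -11 / 5 2 -6 -9 -17 / -1 -4 -12 -15 7 / -7 -10 -13 4 1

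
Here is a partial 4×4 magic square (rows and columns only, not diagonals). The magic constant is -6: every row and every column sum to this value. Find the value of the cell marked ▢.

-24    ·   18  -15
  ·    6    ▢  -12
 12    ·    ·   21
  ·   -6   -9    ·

Row 1 needs -6; the known cells sum to -21, so (1,2) = 15.
From column 2, -6 − (15 + 6 + (-6)) gives (3,2) = -21.
Using column 4: -15 + (-12) + 21 + ? → (4,4) = -6 − (-6) = 0.
Using row 3: 12 + (-21) + 21 + ? → (3,3) = -6 − 12 = -18.
Row 4: -6 + (-9) + 0 + ? = -6, so (4,1) = 9.
Using column 1: -24 + 12 + 9 + ? → (2,1) = -6 − (-3) = -3.
From column 3, -6 − (18 + (-18) + (-9)) gives (2,3) = 3.

3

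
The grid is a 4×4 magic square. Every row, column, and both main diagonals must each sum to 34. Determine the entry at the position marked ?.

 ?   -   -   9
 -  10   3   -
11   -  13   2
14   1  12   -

Using row 3: 11 + 13 + 2 + ? → (3,2) = 34 − 26 = 8.
Row 4 must total 34; the given cells sum to 27, so (4,4) = 7.
Column 2 needs 34; the known cells sum to 19, so (1,2) = 15.
Column 3 must total 34; the given cells sum to 28, so (1,3) = 6.
Column 4: 9 + 2 + 7 + ? = 34, so (2,4) = 16.
Main diagonal: 10 + 13 + 7 + ? = 34, so (1,1) = 4.

4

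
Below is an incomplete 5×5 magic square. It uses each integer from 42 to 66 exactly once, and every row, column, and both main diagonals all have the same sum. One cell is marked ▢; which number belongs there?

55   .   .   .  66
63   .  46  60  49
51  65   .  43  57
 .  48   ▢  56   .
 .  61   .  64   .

The entries are 42 through 66, which sum to 1350, so each line sums to 1350/5 = 270.
Row 2 must total 270; the given cells sum to 218, so (2,2) = 52.
Row 3 must total 270; the given cells sum to 216, so (3,3) = 54.
Column 2 must total 270; the given cells sum to 226, so (1,2) = 44.
Using column 4: 60 + 43 + 56 + 64 + ? → (1,4) = 270 − 223 = 47.
Main diagonal must total 270; the given cells sum to 217, so (5,5) = 53.
Anti-diagonal: 66 + 60 + 54 + 48 + ? = 270, so (5,1) = 42.
Row 1 must total 270; the given cells sum to 212, so (1,3) = 58.
Row 5 must total 270; the given cells sum to 220, so (5,3) = 50.
Column 1 needs 270; the known cells sum to 211, so (4,1) = 59.
The remaining cell in column 3 is (4,3) = 270 − 208 = 62.

62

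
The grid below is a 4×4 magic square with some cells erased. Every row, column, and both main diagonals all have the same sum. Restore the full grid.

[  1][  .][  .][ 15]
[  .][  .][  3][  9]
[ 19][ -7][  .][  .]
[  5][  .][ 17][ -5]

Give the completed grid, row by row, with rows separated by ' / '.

Anti-diagonal is already complete: 15 + 3 + -7 + 5 = 16, so that is the magic constant.
Using row 4: 5 + 17 + (-5) + ? → (4,2) = 16 − 17 = -1.
Column 1: 1 + 19 + 5 + ? = 16, so (2,1) = -9.
From column 4, 16 − (15 + 9 + (-5)) gives (3,4) = -3.
From row 2, 16 − (-9 + 3 + 9) gives (2,2) = 13.
Row 3 needs 16; the known cells sum to 9, so (3,3) = 7.
Column 2 needs 16; the known cells sum to 5, so (1,2) = 11.
Column 3: 3 + 7 + 17 + ? = 16, so (1,3) = -11.

1 11 -11 15 / -9 13 3 9 / 19 -7 7 -3 / 5 -1 17 -5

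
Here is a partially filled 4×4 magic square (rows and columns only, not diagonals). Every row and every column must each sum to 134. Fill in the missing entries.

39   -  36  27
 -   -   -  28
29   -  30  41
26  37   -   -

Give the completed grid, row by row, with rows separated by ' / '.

Row 1: 39 + 36 + 27 + ? = 134, so (1,2) = 32.
Using row 3: 29 + 30 + 41 + ? → (3,2) = 134 − 100 = 34.
The remaining cell in column 1 is (2,1) = 134 − 94 = 40.
Column 2 must total 134; the given cells sum to 103, so (2,2) = 31.
The remaining cell in column 4 is (4,4) = 134 − 96 = 38.
Using row 2: 40 + 31 + 28 + ? → (2,3) = 134 − 99 = 35.
From row 4, 134 − (26 + 37 + 38) gives (4,3) = 33.

39 32 36 27 / 40 31 35 28 / 29 34 30 41 / 26 37 33 38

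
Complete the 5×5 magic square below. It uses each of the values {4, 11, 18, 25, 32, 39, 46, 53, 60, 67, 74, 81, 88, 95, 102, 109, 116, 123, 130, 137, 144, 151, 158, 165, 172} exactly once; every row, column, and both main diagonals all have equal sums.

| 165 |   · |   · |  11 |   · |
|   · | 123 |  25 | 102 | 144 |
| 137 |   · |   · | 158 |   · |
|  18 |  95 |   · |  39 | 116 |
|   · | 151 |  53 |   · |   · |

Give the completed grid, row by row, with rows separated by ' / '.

165 67 109 11 88 / 46 123 25 102 144 / 137 4 81 158 60 / 18 95 172 39 116 / 74 151 53 130 32

The 25 entries sum to 2200, so each line sums to 2200/5 = 440.
Using row 2: 123 + 25 + 102 + 144 + ? → (2,1) = 440 − 394 = 46.
The remaining cell in row 4 is (4,3) = 440 − 268 = 172.
Column 1 must total 440; the given cells sum to 366, so (5,1) = 74.
Column 4 needs 440; the known cells sum to 310, so (5,4) = 130.
Row 5 needs 440; the known cells sum to 408, so (5,5) = 32.
Using main diagonal: 165 + 123 + 39 + 32 + ? → (3,3) = 440 − 359 = 81.
Anti-diagonal: 102 + 81 + 95 + 74 + ? = 440, so (1,5) = 88.
Column 3 needs 440; the known cells sum to 331, so (1,3) = 109.
From column 5, 440 − (88 + 144 + 116 + 32) gives (3,5) = 60.
From row 1, 440 − (165 + 109 + 11 + 88) gives (1,2) = 67.
Row 3 must total 440; the given cells sum to 436, so (3,2) = 4.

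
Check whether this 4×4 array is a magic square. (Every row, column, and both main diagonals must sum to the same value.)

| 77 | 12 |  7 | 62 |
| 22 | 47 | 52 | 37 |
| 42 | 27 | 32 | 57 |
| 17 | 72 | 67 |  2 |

Row 1: 77 + 12 + 7 + 62 = 158.
Row 2: 22 + 47 + 52 + 37 = 158.
Row 3: 42 + 27 + 32 + 57 = 158.
Row 4: 17 + 72 + 67 + 2 = 158.
Column 1: 77 + 22 + 42 + 17 = 158.
Column 2: 12 + 47 + 27 + 72 = 158.
Column 3: 7 + 52 + 32 + 67 = 158.
Column 4: 62 + 37 + 57 + 2 = 158.
Main diagonal: 77 + 47 + 32 + 2 = 158.
Anti-diagonal: 62 + 52 + 27 + 17 = 158.
All lines sum to 158.

Yes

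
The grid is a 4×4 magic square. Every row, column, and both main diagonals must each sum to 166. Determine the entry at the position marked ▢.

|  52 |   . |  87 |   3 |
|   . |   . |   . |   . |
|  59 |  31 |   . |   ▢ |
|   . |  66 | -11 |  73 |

80

Row 1 must total 166; the given cells sum to 142, so (1,2) = 24.
Row 4: 66 + (-11) + 73 + ? = 166, so (4,1) = 38.
Column 1 must total 166; the given cells sum to 149, so (2,1) = 17.
Column 2 must total 166; the given cells sum to 121, so (2,2) = 45.
Main diagonal needs 166; the known cells sum to 170, so (3,3) = -4.
Anti-diagonal: 3 + 31 + 38 + ? = 166, so (2,3) = 94.
Row 2 needs 166; the known cells sum to 156, so (2,4) = 10.
Row 3: 59 + 31 + (-4) + ? = 166, so (3,4) = 80.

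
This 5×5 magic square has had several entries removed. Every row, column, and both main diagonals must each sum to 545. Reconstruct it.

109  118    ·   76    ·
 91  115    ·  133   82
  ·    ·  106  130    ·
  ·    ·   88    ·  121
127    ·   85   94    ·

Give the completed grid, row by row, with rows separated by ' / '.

Row 2 must total 545; the given cells sum to 421, so (2,3) = 124.
Column 3: 124 + 106 + 88 + 85 + ? = 545, so (1,3) = 142.
Using column 4: 76 + 133 + 130 + 94 + ? → (4,4) = 545 − 433 = 112.
Main diagonal needs 545; the known cells sum to 442, so (5,5) = 103.
Row 1 must total 545; the given cells sum to 445, so (1,5) = 100.
The remaining cell in row 5 is (5,2) = 545 − 409 = 136.
From column 5, 545 − (100 + 82 + 121 + 103) gives (3,5) = 139.
The remaining cell in anti-diagonal is (4,2) = 545 − 466 = 79.
Row 4: 79 + 88 + 112 + 121 + ? = 545, so (4,1) = 145.
Column 1: 109 + 91 + 145 + 127 + ? = 545, so (3,1) = 73.
Column 2 must total 545; the given cells sum to 448, so (3,2) = 97.

109 118 142 76 100 / 91 115 124 133 82 / 73 97 106 130 139 / 145 79 88 112 121 / 127 136 85 94 103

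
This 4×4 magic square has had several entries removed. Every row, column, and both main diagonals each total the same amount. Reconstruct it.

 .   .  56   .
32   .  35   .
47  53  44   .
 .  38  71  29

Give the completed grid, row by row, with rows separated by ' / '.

59 41 56 50 / 32 74 35 65 / 47 53 44 62 / 68 38 71 29

Column 3 is already complete: 56 + 35 + 44 + 71 = 206, so that is the magic constant.
From row 3, 206 − (47 + 53 + 44) gives (3,4) = 62.
Row 4: 38 + 71 + 29 + ? = 206, so (4,1) = 68.
Column 1 needs 206; the known cells sum to 147, so (1,1) = 59.
Main diagonal: 59 + 44 + 29 + ? = 206, so (2,2) = 74.
The remaining cell in anti-diagonal is (1,4) = 206 − 156 = 50.
The remaining cell in row 1 is (1,2) = 206 − 165 = 41.
Using row 2: 32 + 74 + 35 + ? → (2,4) = 206 − 141 = 65.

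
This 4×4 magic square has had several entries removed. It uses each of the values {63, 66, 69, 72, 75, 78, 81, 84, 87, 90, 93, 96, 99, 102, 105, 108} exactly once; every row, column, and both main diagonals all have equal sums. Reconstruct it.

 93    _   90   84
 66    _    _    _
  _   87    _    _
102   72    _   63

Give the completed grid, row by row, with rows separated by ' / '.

93 75 90 84 / 66 108 69 99 / 81 87 78 96 / 102 72 105 63

The 16 entries sum to 1368, so each line sums to 1368/4 = 342.
Row 1: 93 + 90 + 84 + ? = 342, so (1,2) = 75.
From row 4, 342 − (102 + 72 + 63) gives (4,3) = 105.
The remaining cell in column 1 is (3,1) = 342 − 261 = 81.
Column 2 needs 342; the known cells sum to 234, so (2,2) = 108.
Main diagonal needs 342; the known cells sum to 264, so (3,3) = 78.
Using anti-diagonal: 84 + 87 + 102 + ? → (2,3) = 342 − 273 = 69.
Row 2: 66 + 108 + 69 + ? = 342, so (2,4) = 99.
From row 3, 342 − (81 + 87 + 78) gives (3,4) = 96.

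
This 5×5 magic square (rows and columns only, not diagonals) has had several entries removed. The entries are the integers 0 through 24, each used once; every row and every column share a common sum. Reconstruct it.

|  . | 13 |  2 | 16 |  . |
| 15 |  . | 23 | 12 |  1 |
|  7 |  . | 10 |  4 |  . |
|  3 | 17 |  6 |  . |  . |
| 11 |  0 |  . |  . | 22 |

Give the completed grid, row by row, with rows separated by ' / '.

24 13 2 16 5 / 15 9 23 12 1 / 7 21 10 4 18 / 3 17 6 20 14 / 11 0 19 8 22

The entries are 0 through 24, which sum to 300, so each line sums to 300/5 = 60.
Row 2: 15 + 23 + 12 + 1 + ? = 60, so (2,2) = 9.
Column 1: 15 + 7 + 3 + 11 + ? = 60, so (1,1) = 24.
Column 2 must total 60; the given cells sum to 39, so (3,2) = 21.
Using column 3: 2 + 23 + 10 + 6 + ? → (5,3) = 60 − 41 = 19.
Row 1 must total 60; the given cells sum to 55, so (1,5) = 5.
Row 3: 7 + 21 + 10 + 4 + ? = 60, so (3,5) = 18.
Using row 5: 11 + 0 + 19 + 22 + ? → (5,4) = 60 − 52 = 8.
Column 4: 16 + 12 + 4 + 8 + ? = 60, so (4,4) = 20.
Column 5: 5 + 1 + 18 + 22 + ? = 60, so (4,5) = 14.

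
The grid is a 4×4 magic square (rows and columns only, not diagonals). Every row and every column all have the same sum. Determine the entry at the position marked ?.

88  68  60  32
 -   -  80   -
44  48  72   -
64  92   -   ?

56

Row 1 is complete and sums to 248; that is the magic constant.
The remaining cell in row 3 is (3,4) = 248 − 164 = 84.
Column 1 must total 248; the given cells sum to 196, so (2,1) = 52.
From column 2, 248 − (68 + 48 + 92) gives (2,2) = 40.
Column 3 must total 248; the given cells sum to 212, so (4,3) = 36.
From row 2, 248 − (52 + 40 + 80) gives (2,4) = 76.
From row 4, 248 − (64 + 92 + 36) gives (4,4) = 56.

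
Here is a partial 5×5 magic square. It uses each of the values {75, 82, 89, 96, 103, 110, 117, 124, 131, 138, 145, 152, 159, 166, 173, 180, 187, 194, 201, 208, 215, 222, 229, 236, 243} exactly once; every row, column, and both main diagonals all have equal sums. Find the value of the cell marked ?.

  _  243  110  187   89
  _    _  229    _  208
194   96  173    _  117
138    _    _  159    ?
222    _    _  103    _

The 25 entries sum to 3975, so each line sums to 3975/5 = 795.
Using row 1: 243 + 110 + 187 + 89 + ? → (1,1) = 795 − 629 = 166.
The remaining cell in row 3 is (3,4) = 795 − 580 = 215.
Column 1 must total 795; the given cells sum to 720, so (2,1) = 75.
Column 4 needs 795; the known cells sum to 664, so (2,4) = 131.
Anti-diagonal needs 795; the known cells sum to 615, so (4,2) = 180.
Row 2 must total 795; the given cells sum to 643, so (2,2) = 152.
Column 2 must total 795; the given cells sum to 671, so (5,2) = 124.
The remaining cell in main diagonal is (5,5) = 795 − 650 = 145.
From row 5, 795 − (222 + 124 + 103 + 145) gives (5,3) = 201.
Column 3 must total 795; the given cells sum to 713, so (4,3) = 82.
Column 5 needs 795; the known cells sum to 559, so (4,5) = 236.

236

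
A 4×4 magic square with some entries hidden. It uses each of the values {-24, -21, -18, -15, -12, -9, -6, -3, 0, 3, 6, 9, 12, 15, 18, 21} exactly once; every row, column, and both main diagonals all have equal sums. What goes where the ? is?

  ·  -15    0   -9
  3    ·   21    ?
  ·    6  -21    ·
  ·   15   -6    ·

The 16 entries sum to -24, so each line sums to -24/4 = -6.
Row 1: -15 + 0 + (-9) + ? = -6, so (1,1) = 18.
Column 2 must total -6; the given cells sum to 6, so (2,2) = -12.
Using main diagonal: 18 + (-12) + (-21) + ? → (4,4) = -6 − (-15) = 9.
Using anti-diagonal: -9 + 21 + 6 + ? → (4,1) = -6 − 18 = -24.
The remaining cell in row 2 is (2,4) = -6 − 12 = -18.

-18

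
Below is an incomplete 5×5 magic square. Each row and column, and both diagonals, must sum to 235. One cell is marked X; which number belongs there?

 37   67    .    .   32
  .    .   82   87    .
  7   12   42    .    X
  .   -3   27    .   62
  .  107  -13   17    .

From column 2, 235 − (67 + 12 + (-3) + 107) gives (2,2) = 52.
Column 3 must total 235; the given cells sum to 138, so (1,3) = 97.
Using anti-diagonal: 32 + 87 + 42 + (-3) + ? → (5,1) = 235 − 158 = 77.
Row 1: 37 + 67 + 97 + 32 + ? = 235, so (1,4) = 2.
From row 5, 235 − (77 + 107 + (-13) + 17) gives (5,5) = 47.
Using main diagonal: 37 + 52 + 42 + 47 + ? → (4,4) = 235 − 178 = 57.
Row 4 needs 235; the known cells sum to 143, so (4,1) = 92.
Using column 1: 37 + 7 + 92 + 77 + ? → (2,1) = 235 − 213 = 22.
The remaining cell in column 4 is (3,4) = 235 − 163 = 72.
Row 2: 22 + 52 + 82 + 87 + ? = 235, so (2,5) = -8.
Row 3 must total 235; the given cells sum to 133, so (3,5) = 102.

102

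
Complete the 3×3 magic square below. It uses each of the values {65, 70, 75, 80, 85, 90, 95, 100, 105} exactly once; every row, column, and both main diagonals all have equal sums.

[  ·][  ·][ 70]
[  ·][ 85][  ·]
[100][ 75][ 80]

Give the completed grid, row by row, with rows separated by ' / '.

The 9 entries sum to 765, so each line sums to 765/3 = 255.
Column 2 must total 255; the given cells sum to 160, so (1,2) = 95.
Column 3: 70 + 80 + ? = 255, so (2,3) = 105.
Main diagonal: 85 + 80 + ? = 255, so (1,1) = 90.
Using row 2: 85 + 105 + ? → (2,1) = 255 − 190 = 65.

90 95 70 / 65 85 105 / 100 75 80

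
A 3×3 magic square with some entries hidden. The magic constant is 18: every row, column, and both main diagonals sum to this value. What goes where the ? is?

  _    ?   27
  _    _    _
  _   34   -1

-22

Row 3: 34 + (-1) + ? = 18, so (3,1) = -15.
From column 3, 18 − (27 + (-1)) gives (2,3) = -8.
Anti-diagonal: 27 + (-15) + ? = 18, so (2,2) = 6.
Row 2 needs 18; the known cells sum to -2, so (2,1) = 20.
Column 1 must total 18; the given cells sum to 5, so (1,1) = 13.
Column 2 needs 18; the known cells sum to 40, so (1,2) = -22.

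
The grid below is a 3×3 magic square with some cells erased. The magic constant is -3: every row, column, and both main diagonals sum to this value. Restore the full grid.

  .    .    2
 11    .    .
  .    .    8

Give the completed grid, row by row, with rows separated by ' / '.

-10 5 2 / 11 -1 -13 / -4 -7 8

Column 3: 2 + 8 + ? = -3, so (2,3) = -13.
Row 2 needs -3; the known cells sum to -2, so (2,2) = -1.
From main diagonal, -3 − (-1 + 8) gives (1,1) = -10.
Anti-diagonal: 2 + (-1) + ? = -3, so (3,1) = -4.
Row 1 needs -3; the known cells sum to -8, so (1,2) = 5.
The remaining cell in row 3 is (3,2) = -3 − 4 = -7.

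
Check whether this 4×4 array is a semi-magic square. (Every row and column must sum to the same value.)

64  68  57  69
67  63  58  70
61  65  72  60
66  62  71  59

Row 1: 64 + 68 + 57 + 69 = 258.
Row 2: 67 + 63 + 58 + 70 = 258.
Row 3: 61 + 65 + 72 + 60 = 258.
Row 4: 66 + 62 + 71 + 59 = 258.
Column 1: 64 + 67 + 61 + 66 = 258.
Column 2: 68 + 63 + 65 + 62 = 258.
Column 3: 57 + 58 + 72 + 71 = 258.
Column 4: 69 + 70 + 60 + 59 = 258.
All lines sum to 258.

Yes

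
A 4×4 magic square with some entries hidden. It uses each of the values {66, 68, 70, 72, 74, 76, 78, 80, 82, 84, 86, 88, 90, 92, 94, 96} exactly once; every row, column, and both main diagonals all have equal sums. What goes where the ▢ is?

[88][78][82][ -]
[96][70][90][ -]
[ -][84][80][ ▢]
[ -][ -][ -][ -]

The 16 entries sum to 1296, so each line sums to 1296/4 = 324.
Row 1: 88 + 78 + 82 + ? = 324, so (1,4) = 76.
Using row 2: 96 + 70 + 90 + ? → (2,4) = 324 − 256 = 68.
Column 2: 78 + 70 + 84 + ? = 324, so (4,2) = 92.
Column 3 needs 324; the known cells sum to 252, so (4,3) = 72.
The remaining cell in main diagonal is (4,4) = 324 − 238 = 86.
The remaining cell in anti-diagonal is (4,1) = 324 − 250 = 74.
Column 1: 88 + 96 + 74 + ? = 324, so (3,1) = 66.
The remaining cell in column 4 is (3,4) = 324 − 230 = 94.

94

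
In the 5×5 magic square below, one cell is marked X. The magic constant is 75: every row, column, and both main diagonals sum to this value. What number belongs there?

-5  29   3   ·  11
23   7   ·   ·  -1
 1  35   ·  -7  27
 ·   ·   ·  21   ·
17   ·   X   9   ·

25

The remaining cell in row 1 is (1,4) = 75 − 38 = 37.
From row 3, 75 − (1 + 35 + (-7) + 27) gives (3,3) = 19.
Using column 1: -5 + 23 + 1 + 17 + ? → (4,1) = 75 − 36 = 39.
Column 4 must total 75; the given cells sum to 60, so (2,4) = 15.
The remaining cell in main diagonal is (5,5) = 75 − 42 = 33.
Anti-diagonal: 11 + 15 + 19 + 17 + ? = 75, so (4,2) = 13.
Row 2 must total 75; the given cells sum to 44, so (2,3) = 31.
Using column 2: 29 + 7 + 35 + 13 + ? → (5,2) = 75 − 84 = -9.
Column 5 needs 75; the known cells sum to 70, so (4,5) = 5.
Row 4: 39 + 13 + 21 + 5 + ? = 75, so (4,3) = -3.
From row 5, 75 − (17 + (-9) + 9 + 33) gives (5,3) = 25.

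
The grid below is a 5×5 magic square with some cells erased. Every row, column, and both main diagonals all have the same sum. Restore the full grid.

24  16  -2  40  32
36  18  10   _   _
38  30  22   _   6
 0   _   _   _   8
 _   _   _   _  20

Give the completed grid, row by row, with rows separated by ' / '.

24 16 -2 40 32 / 36 18 10 2 44 / 38 30 22 14 6 / 0 42 34 26 8 / 12 4 46 28 20

Row 1 is already complete: 24 + 16 + -2 + 40 + 32 = 110, so that is the magic constant.
Row 3: 38 + 30 + 22 + 6 + ? = 110, so (3,4) = 14.
From column 1, 110 − (24 + 36 + 38 + 0) gives (5,1) = 12.
From column 5, 110 − (32 + 6 + 8 + 20) gives (2,5) = 44.
Using main diagonal: 24 + 18 + 22 + 20 + ? → (4,4) = 110 − 84 = 26.
Row 2 must total 110; the given cells sum to 108, so (2,4) = 2.
The remaining cell in column 4 is (5,4) = 110 − 82 = 28.
Using anti-diagonal: 32 + 2 + 22 + 12 + ? → (4,2) = 110 − 68 = 42.
Row 4: 0 + 42 + 26 + 8 + ? = 110, so (4,3) = 34.
From column 2, 110 − (16 + 18 + 30 + 42) gives (5,2) = 4.
Column 3 must total 110; the given cells sum to 64, so (5,3) = 46.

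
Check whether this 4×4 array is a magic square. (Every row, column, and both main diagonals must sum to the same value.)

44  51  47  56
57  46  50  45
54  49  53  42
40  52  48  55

No — row 1 sums to 198 but anti-diagonal sums to 195.

Row 1: 44 + 51 + 47 + 56 = 198.
Row 2: 57 + 46 + 50 + 45 = 198.
Row 3: 54 + 49 + 53 + 42 = 198.
Row 4: 40 + 52 + 48 + 55 = 195.
Column 1: 44 + 57 + 54 + 40 = 195.
Column 2: 51 + 46 + 49 + 52 = 198.
Column 3: 47 + 50 + 53 + 48 = 198.
Column 4: 56 + 45 + 42 + 55 = 198.
Main diagonal: 44 + 46 + 53 + 55 = 198.
Anti-diagonal: 56 + 50 + 49 + 40 = 195.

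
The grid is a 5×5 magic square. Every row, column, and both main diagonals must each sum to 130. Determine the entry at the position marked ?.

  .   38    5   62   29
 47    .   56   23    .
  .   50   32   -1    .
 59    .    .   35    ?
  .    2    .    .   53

Using row 1: 38 + 5 + 62 + 29 + ? → (1,1) = 130 − 134 = -4.
Column 4 needs 130; the known cells sum to 119, so (5,4) = 11.
From main diagonal, 130 − (-4 + 32 + 35 + 53) gives (2,2) = 14.
Using row 2: 47 + 14 + 56 + 23 + ? → (2,5) = 130 − 140 = -10.
Column 2: 38 + 14 + 50 + 2 + ? = 130, so (4,2) = 26.
Anti-diagonal: 29 + 23 + 32 + 26 + ? = 130, so (5,1) = 20.
Using row 5: 20 + 2 + 11 + 53 + ? → (5,3) = 130 − 86 = 44.
From column 1, 130 − (-4 + 47 + 59 + 20) gives (3,1) = 8.
From column 3, 130 − (5 + 56 + 32 + 44) gives (4,3) = -7.
The remaining cell in row 3 is (3,5) = 130 − 89 = 41.
From row 4, 130 − (59 + 26 + (-7) + 35) gives (4,5) = 17.

17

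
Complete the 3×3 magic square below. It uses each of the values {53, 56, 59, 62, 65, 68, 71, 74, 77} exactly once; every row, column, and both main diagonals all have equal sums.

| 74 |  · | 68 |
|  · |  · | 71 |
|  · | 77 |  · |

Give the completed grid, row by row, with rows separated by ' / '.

The 9 entries sum to 585, so each line sums to 585/3 = 195.
From row 1, 195 − (74 + 68) gives (1,2) = 53.
Using column 2: 53 + 77 + ? → (2,2) = 195 − 130 = 65.
Column 3 needs 195; the known cells sum to 139, so (3,3) = 56.
From anti-diagonal, 195 − (68 + 65) gives (3,1) = 62.
Row 2: 65 + 71 + ? = 195, so (2,1) = 59.

74 53 68 / 59 65 71 / 62 77 56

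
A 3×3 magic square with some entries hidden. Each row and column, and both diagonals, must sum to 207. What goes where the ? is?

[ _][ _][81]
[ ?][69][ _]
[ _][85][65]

The remaining cell in row 3 is (3,1) = 207 − 150 = 57.
From column 2, 207 − (69 + 85) gives (1,2) = 53.
Column 3: 81 + 65 + ? = 207, so (2,3) = 61.
Main diagonal: 69 + 65 + ? = 207, so (1,1) = 73.
Row 2 needs 207; the known cells sum to 130, so (2,1) = 77.

77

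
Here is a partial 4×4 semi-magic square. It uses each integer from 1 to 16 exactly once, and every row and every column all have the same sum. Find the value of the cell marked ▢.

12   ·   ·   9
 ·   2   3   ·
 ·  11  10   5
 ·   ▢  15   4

14

The entries are 1 through 16, which sum to 136, so each line sums to 136/4 = 34.
Row 3: 11 + 10 + 5 + ? = 34, so (3,1) = 8.
Column 3: 3 + 10 + 15 + ? = 34, so (1,3) = 6.
Column 4 must total 34; the given cells sum to 18, so (2,4) = 16.
The remaining cell in row 1 is (1,2) = 34 − 27 = 7.
Row 2: 2 + 3 + 16 + ? = 34, so (2,1) = 13.
From column 1, 34 − (12 + 13 + 8) gives (4,1) = 1.
Column 2: 7 + 2 + 11 + ? = 34, so (4,2) = 14.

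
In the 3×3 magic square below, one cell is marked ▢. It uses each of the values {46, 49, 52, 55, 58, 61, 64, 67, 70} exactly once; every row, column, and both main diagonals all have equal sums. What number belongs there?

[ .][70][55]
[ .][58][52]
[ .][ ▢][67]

46

The 9 entries sum to 522, so each line sums to 522/3 = 174.
Row 1: 70 + 55 + ? = 174, so (1,1) = 49.
The remaining cell in row 2 is (2,1) = 174 − 110 = 64.
Using column 1: 49 + 64 + ? → (3,1) = 174 − 113 = 61.
Column 2 must total 174; the given cells sum to 128, so (3,2) = 46.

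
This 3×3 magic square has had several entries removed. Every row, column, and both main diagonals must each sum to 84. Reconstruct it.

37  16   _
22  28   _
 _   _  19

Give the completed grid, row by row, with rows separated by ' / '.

37 16 31 / 22 28 34 / 25 40 19

Row 1: 37 + 16 + ? = 84, so (1,3) = 31.
Using row 2: 22 + 28 + ? → (2,3) = 84 − 50 = 34.
The remaining cell in column 1 is (3,1) = 84 − 59 = 25.
From column 2, 84 − (16 + 28) gives (3,2) = 40.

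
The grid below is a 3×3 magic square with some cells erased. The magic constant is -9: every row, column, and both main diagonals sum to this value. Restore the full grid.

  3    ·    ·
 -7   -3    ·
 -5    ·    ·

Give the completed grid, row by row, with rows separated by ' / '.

3 -11 -1 / -7 -3 1 / -5 5 -9

Row 2 must total -9; the given cells sum to -10, so (2,3) = 1.
Main diagonal needs -9; the known cells sum to 0, so (3,3) = -9.
Anti-diagonal needs -9; the known cells sum to -8, so (1,3) = -1.
From row 1, -9 − (3 + (-1)) gives (1,2) = -11.
Row 3 needs -9; the known cells sum to -14, so (3,2) = 5.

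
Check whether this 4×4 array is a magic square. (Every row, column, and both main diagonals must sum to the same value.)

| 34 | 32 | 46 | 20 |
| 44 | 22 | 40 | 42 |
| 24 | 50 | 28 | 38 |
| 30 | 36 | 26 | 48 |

Row 1: 34 + 32 + 46 + 20 = 132.
Row 2: 44 + 22 + 40 + 42 = 148.
Row 3: 24 + 50 + 28 + 38 = 140.
Row 4: 30 + 36 + 26 + 48 = 140.
Column 1: 34 + 44 + 24 + 30 = 132.
Column 2: 32 + 22 + 50 + 36 = 140.
Column 3: 46 + 40 + 28 + 26 = 140.
Column 4: 20 + 42 + 38 + 48 = 148.
Main diagonal: 34 + 22 + 28 + 48 = 132.
Anti-diagonal: 20 + 40 + 50 + 30 = 140.

No — anti-diagonal sums to 140 but row 1 sums to 132.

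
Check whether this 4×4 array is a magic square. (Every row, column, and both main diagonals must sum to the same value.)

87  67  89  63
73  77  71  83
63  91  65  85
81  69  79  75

Row 1: 87 + 67 + 89 + 63 = 306.
Row 2: 73 + 77 + 71 + 83 = 304.
Row 3: 63 + 91 + 65 + 85 = 304.
Row 4: 81 + 69 + 79 + 75 = 304.
Column 1: 87 + 73 + 63 + 81 = 304.
Column 2: 67 + 77 + 91 + 69 = 304.
Column 3: 89 + 71 + 65 + 79 = 304.
Column 4: 63 + 83 + 85 + 75 = 306.
Main diagonal: 87 + 77 + 65 + 75 = 304.
Anti-diagonal: 63 + 71 + 91 + 81 = 306.

No — row 4 sums to 304 but anti-diagonal sums to 306.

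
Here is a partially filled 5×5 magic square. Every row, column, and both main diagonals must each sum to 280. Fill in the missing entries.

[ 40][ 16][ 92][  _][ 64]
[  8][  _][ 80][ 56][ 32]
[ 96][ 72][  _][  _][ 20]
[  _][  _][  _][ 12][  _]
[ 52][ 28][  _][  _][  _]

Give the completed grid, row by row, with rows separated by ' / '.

40 16 92 68 64 / 8 104 80 56 32 / 96 72 48 44 20 / 84 60 36 12 88 / 52 28 24 100 76

Row 1: 40 + 16 + 92 + 64 + ? = 280, so (1,4) = 68.
The remaining cell in row 2 is (2,2) = 280 − 176 = 104.
From column 1, 280 − (40 + 8 + 96 + 52) gives (4,1) = 84.
Column 2 needs 280; the known cells sum to 220, so (4,2) = 60.
Anti-diagonal needs 280; the known cells sum to 232, so (3,3) = 48.
From row 3, 280 − (96 + 72 + 48 + 20) gives (3,4) = 44.
From column 4, 280 − (68 + 56 + 44 + 12) gives (5,4) = 100.
Main diagonal: 40 + 104 + 48 + 12 + ? = 280, so (5,5) = 76.
From row 5, 280 − (52 + 28 + 100 + 76) gives (5,3) = 24.
Column 3 needs 280; the known cells sum to 244, so (4,3) = 36.
Using column 5: 64 + 32 + 20 + 76 + ? → (4,5) = 280 − 192 = 88.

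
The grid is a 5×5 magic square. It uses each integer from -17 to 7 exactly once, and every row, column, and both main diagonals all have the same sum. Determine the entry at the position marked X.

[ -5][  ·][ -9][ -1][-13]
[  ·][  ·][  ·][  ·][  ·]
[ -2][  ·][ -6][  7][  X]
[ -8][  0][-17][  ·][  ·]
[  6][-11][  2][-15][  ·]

-10

The entries are -17 through 7, which sum to -125, so each line sums to -125/5 = -25.
Using row 1: -5 + (-9) + (-1) + (-13) + ? → (1,2) = -25 − (-28) = 3.
Using row 5: 6 + (-11) + 2 + (-15) + ? → (5,5) = -25 − (-18) = -7.
From column 1, -25 − (-5 + (-2) + (-8) + 6) gives (2,1) = -16.
Column 3: -9 + (-6) + (-17) + 2 + ? = -25, so (2,3) = 5.
Anti-diagonal must total -25; the given cells sum to -13, so (2,4) = -12.
Column 4: -1 + (-12) + 7 + (-15) + ? = -25, so (4,4) = -4.
Using main diagonal: -5 + (-6) + (-4) + (-7) + ? → (2,2) = -25 − (-22) = -3.
Row 2 must total -25; the given cells sum to -26, so (2,5) = 1.
The remaining cell in row 4 is (4,5) = -25 − (-29) = 4.
Column 2: 3 + (-3) + 0 + (-11) + ? = -25, so (3,2) = -14.
The remaining cell in column 5 is (3,5) = -25 − (-15) = -10.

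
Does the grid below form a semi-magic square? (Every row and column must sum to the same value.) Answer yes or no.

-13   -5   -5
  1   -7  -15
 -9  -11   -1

No — row 3 sums to -21 but row 1 sums to -23.

Row 1: -13 + (-5) + (-5) = -23.
Row 2: 1 + (-7) + (-15) = -21.
Row 3: -9 + (-11) + (-1) = -21.
Column 1: -13 + 1 + (-9) = -21.
Column 2: -5 + (-7) + (-11) = -23.
Column 3: -5 + (-15) + (-1) = -21.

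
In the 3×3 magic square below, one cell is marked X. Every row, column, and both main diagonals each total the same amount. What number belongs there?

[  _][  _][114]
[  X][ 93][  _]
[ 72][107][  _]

Anti-diagonal is complete and sums to 279; that is the magic constant.
The remaining cell in row 3 is (3,3) = 279 − 179 = 100.
From column 2, 279 − (93 + 107) gives (1,2) = 79.
Column 3 needs 279; the known cells sum to 214, so (2,3) = 65.
Main diagonal needs 279; the known cells sum to 193, so (1,1) = 86.
Using row 2: 93 + 65 + ? → (2,1) = 279 − 158 = 121.

121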